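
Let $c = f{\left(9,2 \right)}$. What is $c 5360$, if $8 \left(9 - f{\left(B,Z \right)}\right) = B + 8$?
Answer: $36850$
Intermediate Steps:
$f{\left(B,Z \right)} = 8 - \frac{B}{8}$ ($f{\left(B,Z \right)} = 9 - \frac{B + 8}{8} = 9 - \frac{8 + B}{8} = 9 - \left(1 + \frac{B}{8}\right) = 8 - \frac{B}{8}$)
$c = \frac{55}{8}$ ($c = 8 - \frac{9}{8} = \frac{55}{8} \approx 6.875$)
$c 5360 = \frac{55}{8} \cdot 5360 = 36850$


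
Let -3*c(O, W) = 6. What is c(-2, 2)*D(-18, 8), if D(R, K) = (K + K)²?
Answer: -512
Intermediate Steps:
c(O, W) = -2 (c(O, W) = -⅓*6 = -2)
D(R, K) = 4*K² (D(R, K) = (2*K)² = 4*K²)
c(-2, 2)*D(-18, 8) = -8*8² = -8*64 = -2*256 = -512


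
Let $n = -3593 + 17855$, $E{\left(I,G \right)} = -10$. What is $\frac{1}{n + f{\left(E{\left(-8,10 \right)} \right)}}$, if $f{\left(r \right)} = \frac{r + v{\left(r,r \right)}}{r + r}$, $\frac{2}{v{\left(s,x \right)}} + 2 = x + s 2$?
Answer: $\frac{320}{4564001} \approx 7.0114 \cdot 10^{-5}$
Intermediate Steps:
$v{\left(s,x \right)} = \frac{2}{-2 + x + 2 s}$ ($v{\left(s,x \right)} = \frac{2}{-2 + \left(x + s 2\right)} = \frac{2}{-2 + \left(x + 2 s\right)} = \frac{2}{-2 + x + 2 s}$)
$f{\left(r \right)} = \frac{r + \frac{2}{-2 + 3 r}}{2 r}$ ($f{\left(r \right)} = \frac{r + \frac{2}{-2 + r + 2 r}}{r + r} = \frac{r + \frac{2}{-2 + 3 r}}{2 r}$)
$n = 14262$
$\frac{1}{n + f{\left(E{\left(-8,10 \right)} \right)}} = \frac{1}{14262 + \frac{2 - 10 \left(-2 + 3 \left(-10\right)\right)}{2 \left(-10\right) \left(-2 + 3 \left(-10\right)\right)}} = \frac{1}{14262 + \frac{1}{2} \left(- \frac{1}{10}\right) \frac{1}{-2 - 30} \left(2 - 10 \left(-2 - 30\right)\right)} = \frac{1}{14262 + \frac{1}{2} \left(- \frac{1}{10}\right) \frac{1}{-32} \left(2 - -320\right)} = \frac{1}{14262 + \frac{1}{2} \left(- \frac{1}{10}\right) \left(- \frac{1}{32}\right) \left(2 + 320\right)} = \frac{1}{14262 + \frac{1}{2} \left(- \frac{1}{10}\right) \left(- \frac{1}{32}\right) 322} = \frac{1}{14262 + \frac{161}{320}} = \frac{1}{\frac{4564001}{320}} = \frac{320}{4564001}$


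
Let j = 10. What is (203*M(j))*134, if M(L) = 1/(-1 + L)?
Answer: 27202/9 ≈ 3022.4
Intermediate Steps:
(203*M(j))*134 = (203/(-1 + 10))*134 = (203/9)*134 = 27202/9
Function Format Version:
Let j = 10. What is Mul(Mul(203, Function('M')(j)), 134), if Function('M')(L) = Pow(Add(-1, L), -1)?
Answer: Rational(27202, 9) ≈ 3022.4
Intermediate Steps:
Mul(Mul(203, Function('M')(j)), 134) = Mul(Mul(203, Pow(Add(-1, 10), -1)), 134) = Mul(Mul(203, Pow(9, -1)), 134) = Mul(Mul(203, Rational(1, 9)), 134) = Mul(Rational(203, 9), 134) = Rational(27202, 9)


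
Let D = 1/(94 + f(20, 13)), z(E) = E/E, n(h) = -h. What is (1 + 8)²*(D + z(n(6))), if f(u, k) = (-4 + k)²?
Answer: 14256/175 ≈ 81.463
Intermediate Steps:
z(E) = 1
D = 1/175 (D = 1/(94 + (-4 + 13)²) = 1/(94 + 9²) = 1/(94 + 81) = 1/175 ≈ 0.0057143)
(1 + 8)²*(D + z(n(6))) = (1 + 8)²*(1/175 + 1) = 9²*(176/175) = 81*(176/175) = 14256/175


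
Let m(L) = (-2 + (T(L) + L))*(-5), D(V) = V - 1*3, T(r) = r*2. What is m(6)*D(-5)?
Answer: 640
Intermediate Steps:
T(r) = 2*r
D(V) = -3 + V (D(V) = V - 3 = -3 + V)
m(L) = 10 - 15*L (m(L) = (-2 + (2*L + L))*(-5) = (-2 + 3*L)*(-5) = 10 - 15*L)
m(6)*D(-5) = (10 - 15*6)*(-3 - 5) = (10 - 90)*(-8) = -80*(-8) = 640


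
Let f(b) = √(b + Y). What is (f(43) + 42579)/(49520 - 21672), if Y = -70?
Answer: 42579/27848 + 3*I*√3/27848 ≈ 1.529 + 0.00018659*I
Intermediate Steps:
f(b) = √(-70 + b) (f(b) = √(b - 70) = √(-70 + b))
(f(43) + 42579)/(49520 - 21672) = (√(-70 + 43) + 42579)/(49520 - 21672) = (√(-27) + 42579)/27848 = (3*I*√3 + 42579)*(1/27848) = (42579 + 3*I*√3)*(1/27848) = 42579/27848 + 3*I*√3/27848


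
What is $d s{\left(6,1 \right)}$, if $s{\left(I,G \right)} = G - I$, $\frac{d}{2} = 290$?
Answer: $-2900$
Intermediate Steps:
$d = 580$ ($d = 2 \cdot 290 = 580$)
$d s{\left(6,1 \right)} = 580 \left(1 - 6\right) = 580 \left(-5\right) = -2900$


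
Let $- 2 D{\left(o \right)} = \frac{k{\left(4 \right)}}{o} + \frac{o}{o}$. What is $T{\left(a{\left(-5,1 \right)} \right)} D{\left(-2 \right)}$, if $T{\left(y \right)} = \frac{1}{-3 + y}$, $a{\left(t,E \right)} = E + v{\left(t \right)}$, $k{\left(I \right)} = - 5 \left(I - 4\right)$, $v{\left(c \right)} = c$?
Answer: $\frac{1}{14} \approx 0.071429$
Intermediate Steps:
$k{\left(I \right)} = 20 - 5 I$ ($k{\left(I \right)} = - 5 \left(-4 + I\right) = 20 - 5 I$)
$D{\left(o \right)} = - \frac{1}{2}$ ($D{\left(o \right)} = - \frac{\frac{20 - 20}{o} + \frac{o}{o}}{2} = - \frac{\frac{20 - 20}{o} + 1}{2} = - \frac{\frac{0}{o} + 1}{2} = - \frac{0 + 1}{2} = \left(- \frac{1}{2}\right) 1 = - \frac{1}{2}$)
$a{\left(t,E \right)} = E + t$
$T{\left(a{\left(-5,1 \right)} \right)} D{\left(-2 \right)} = \frac{1}{-3 + \left(1 - 5\right)} \left(- \frac{1}{2}\right) = \frac{1}{-3 - 4} \left(- \frac{1}{2}\right) = \frac{1}{-7} \left(- \frac{1}{2}\right) = \left(- \frac{1}{7}\right) \left(- \frac{1}{2}\right) = \frac{1}{14}$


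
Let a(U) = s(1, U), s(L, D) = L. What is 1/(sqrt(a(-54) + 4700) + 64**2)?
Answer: 4096/16772515 - sqrt(4701)/16772515 ≈ 0.00024012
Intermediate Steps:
a(U) = 1
1/(sqrt(a(-54) + 4700) + 64**2) = 1/(sqrt(1 + 4700) + 64**2) = 1/(sqrt(4701) + 4096) = 1/(4096 + sqrt(4701))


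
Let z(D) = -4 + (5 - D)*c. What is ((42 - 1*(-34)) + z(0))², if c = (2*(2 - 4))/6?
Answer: 42436/9 ≈ 4715.1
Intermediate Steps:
c = -⅔ (c = (2*(-2))*(⅙) = -4*⅙ = -⅔ ≈ -0.66667)
z(D) = -22/3 + 2*D/3 (z(D) = -4 + (5 - D)*(-⅔) = -4 + (-10/3 + 2*D/3) = -22/3 + 2*D/3)
((42 - 1*(-34)) + z(0))² = ((42 - 1*(-34)) + (-22/3 + (⅔)*0))² = ((42 + 34) + (-22/3 + 0))² = (76 - 22/3)² = (206/3)² = 42436/9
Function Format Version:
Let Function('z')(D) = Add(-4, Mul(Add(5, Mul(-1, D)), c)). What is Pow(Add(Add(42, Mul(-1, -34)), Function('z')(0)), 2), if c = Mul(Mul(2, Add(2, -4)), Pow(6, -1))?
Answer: Rational(42436, 9) ≈ 4715.1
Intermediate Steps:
c = Rational(-2, 3) (c = Mul(Mul(2, -2), Rational(1, 6)) = Mul(-4, Rational(1, 6)) = Rational(-2, 3) ≈ -0.66667)
Function('z')(D) = Add(Rational(-22, 3), Mul(Rational(2, 3), D)) (Function('z')(D) = Add(-4, Mul(Add(5, Mul(-1, D)), Rational(-2, 3))) = Add(-4, Add(Rational(-10, 3), Mul(Rational(2, 3), D))) = Add(Rational(-22, 3), Mul(Rational(2, 3), D)))
Pow(Add(Add(42, Mul(-1, -34)), Function('z')(0)), 2) = Pow(Add(Add(42, Mul(-1, -34)), Add(Rational(-22, 3), Mul(Rational(2, 3), 0))), 2) = Pow(Add(Add(42, 34), Add(Rational(-22, 3), 0)), 2) = Pow(Add(76, Rational(-22, 3)), 2) = Pow(Rational(206, 3), 2) = Rational(42436, 9)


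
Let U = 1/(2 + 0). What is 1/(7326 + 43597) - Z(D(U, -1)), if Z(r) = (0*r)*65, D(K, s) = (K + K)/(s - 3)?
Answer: 1/50923 ≈ 1.9637e-5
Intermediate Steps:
U = 1/2 ≈ 0.50000
D(K, s) = 2*K/(-3 + s) (D(K, s) = (2*K)/(-3 + s) = 2*K/(-3 + s))
Z(r) = 0 (Z(r) = 0*65 = 0)
1/(7326 + 43597) - Z(D(U, -1)) = 1/(7326 + 43597) - 1*0 = 1/50923 + 0 = 1/50923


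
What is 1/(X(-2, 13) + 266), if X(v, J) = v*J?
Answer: 1/240 ≈ 0.0041667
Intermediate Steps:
X(v, J) = J*v
1/(X(-2, 13) + 266) = 1/(13*(-2) + 266) = 1/(-26 + 266) = 1/240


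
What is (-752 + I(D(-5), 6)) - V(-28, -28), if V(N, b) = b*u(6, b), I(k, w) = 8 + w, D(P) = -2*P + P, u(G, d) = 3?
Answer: -654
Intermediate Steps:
D(P) = -P
V(N, b) = 3*b (V(N, b) = b*3 = 3*b)
(-752 + I(D(-5), 6)) - V(-28, -28) = (-752 + (8 + 6)) - 3*(-28) = (-752 + 14) - 1*(-84) = -738 + 84 = -654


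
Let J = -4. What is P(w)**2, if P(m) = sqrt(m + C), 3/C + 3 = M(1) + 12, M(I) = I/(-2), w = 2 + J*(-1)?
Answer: 108/17 ≈ 6.3529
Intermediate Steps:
w = 6 (w = 2 - 4*(-1) = 2 + 4 = 6)
M(I) = -I/2 (M(I) = I*(-1/2) = -I/2)
C = 6/17 (C = 3/(-3 + (-1/2*1 + 12)) = 3/(-3 + (-1/2 + 12)) = 3/(-3 + 23/2) = 3/(17/2) = 3*(2/17) = 6/17 ≈ 0.35294)
P(m) = sqrt(6/17 + m) (P(m) = sqrt(m + 6/17) = sqrt(6/17 + m))
P(w)**2 = (sqrt(102 + 289*6)/17)**2 = (sqrt(102 + 1734)/17)**2 = (sqrt(1836)/17)**2 = ((6*sqrt(51))/17)**2 = (6*sqrt(51)/17)**2 = 108/17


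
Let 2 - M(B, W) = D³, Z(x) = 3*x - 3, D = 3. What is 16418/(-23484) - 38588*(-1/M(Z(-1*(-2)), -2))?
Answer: -453305521/293550 ≈ -1544.2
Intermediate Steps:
Z(x) = -3 + 3*x
M(B, W) = -25 (M(B, W) = 2 - 1*3³ = 2 - 1*27 = 2 - 27 = -25)
16418/(-23484) - 38588*(-1/M(Z(-1*(-2)), -2)) = 16418/(-23484) - 38588/((-25*(-1))) = 16418*(-1/23484) - 38588/25 = -8209/11742 - 38588*1/25 = -8209/11742 - 38588/25 = -453305521/293550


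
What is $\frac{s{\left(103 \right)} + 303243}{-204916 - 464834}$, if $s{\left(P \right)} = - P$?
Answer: $- \frac{30314}{66975} \approx -0.45262$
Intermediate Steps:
$\frac{s{\left(103 \right)} + 303243}{-204916 - 464834} = \frac{\left(-1\right) 103 + 303243}{-204916 - 464834} = \frac{-103 + 303243}{-669750} = 303140 \left(- \frac{1}{669750}\right) = - \frac{30314}{66975}$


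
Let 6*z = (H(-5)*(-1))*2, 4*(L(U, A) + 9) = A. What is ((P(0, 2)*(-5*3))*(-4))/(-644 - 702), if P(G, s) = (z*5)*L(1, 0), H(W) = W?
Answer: 2250/673 ≈ 3.3432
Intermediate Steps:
L(U, A) = -9 + A/4
z = 5/3 (z = (-5*(-1)*2)/6 = (5*2)/6 = (1/6)*10 = 5/3 ≈ 1.6667)
P(G, s) = -75 (P(G, s) = ((5/3)*5)*(-9 + (1/4)*0) = 25*(-9 + 0)/3 = (25/3)*(-9) = -75)
((P(0, 2)*(-5*3))*(-4))/(-644 - 702) = (-(-375)*3*(-4))/(-644 - 702) = (-75*(-15)*(-4))/(-1346) = (1125*(-4))*(-1/1346) = -4500*(-1/1346) = 2250/673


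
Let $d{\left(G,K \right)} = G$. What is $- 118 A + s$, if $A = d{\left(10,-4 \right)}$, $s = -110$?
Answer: $-1290$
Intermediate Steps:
$A = 10$
$- 118 A + s = \left(-118\right) 10 - 110 = -1180 - 110 = -1290$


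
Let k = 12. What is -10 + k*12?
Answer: 134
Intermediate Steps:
-10 + k*12 = -10 + 12*12 = -10 + 144 = 134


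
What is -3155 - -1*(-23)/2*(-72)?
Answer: -2327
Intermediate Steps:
-3155 - -1*(-23)/2*(-72) = -3155 - 23*(½)*(-72) = -3155 - 23*(-72)/2 = -3155 - 1*(-828) = -3155 + 828 = -2327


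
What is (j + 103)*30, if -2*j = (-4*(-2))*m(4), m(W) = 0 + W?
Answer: 2610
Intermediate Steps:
m(W) = W
j = -16 (j = -(-4*(-2))*4/2 = -4*4 = -½*32 = -16)
(j + 103)*30 = (-16 + 103)*30 = 87*30 = 2610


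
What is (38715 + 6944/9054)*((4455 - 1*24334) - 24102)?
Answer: -7708386128737/4527 ≈ -1.7028e+9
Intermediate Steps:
(38715 + 6944/9054)*((4455 - 1*24334) - 24102) = (38715 + 6944*(1/9054))*((4455 - 24334) - 24102) = (38715 + 3472/4527)*(-19879 - 24102) = (175266277/4527)*(-43981) = -7708386128737/4527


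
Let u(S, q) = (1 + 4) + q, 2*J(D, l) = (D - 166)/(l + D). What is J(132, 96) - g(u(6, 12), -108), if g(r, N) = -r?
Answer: 3859/228 ≈ 16.925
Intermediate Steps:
J(D, l) = (-166 + D)/(2*(D + l)) (J(D, l) = ((D - 166)/(l + D))/2 = ((-166 + D)/(D + l))/2 = (-166 + D)/(2*(D + l)))
u(S, q) = 5 + q
J(132, 96) - g(u(6, 12), -108) = (-83 + (1/2)*132)/(132 + 96) - (-1)*(5 + 12) = (-83 + 66)/228 - (-1)*17 = (1/228)*(-17) - 1*(-17) = -17/228 + 17 = 3859/228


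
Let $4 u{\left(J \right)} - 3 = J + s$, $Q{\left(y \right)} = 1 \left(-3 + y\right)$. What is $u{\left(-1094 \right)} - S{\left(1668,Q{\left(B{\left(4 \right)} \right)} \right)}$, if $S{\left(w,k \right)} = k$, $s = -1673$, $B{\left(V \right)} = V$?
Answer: $-692$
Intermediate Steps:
$Q{\left(y \right)} = -3 + y$
$u{\left(J \right)} = - \frac{835}{2} + \frac{J}{4}$ ($u{\left(J \right)} = \frac{3}{4} + \frac{J - 1673}{4} = \frac{3}{4} + \frac{-1673 + J}{4} = \frac{3}{4} + \left(- \frac{1673}{4} + \frac{J}{4}\right) = - \frac{835}{2} + \frac{J}{4}$)
$u{\left(-1094 \right)} - S{\left(1668,Q{\left(B{\left(4 \right)} \right)} \right)} = \left(- \frac{835}{2} + \frac{1}{4} \left(-1094\right)\right) - \left(-3 + 4\right) = \left(- \frac{835}{2} - \frac{547}{2}\right) - 1 = -691 - 1 = -692$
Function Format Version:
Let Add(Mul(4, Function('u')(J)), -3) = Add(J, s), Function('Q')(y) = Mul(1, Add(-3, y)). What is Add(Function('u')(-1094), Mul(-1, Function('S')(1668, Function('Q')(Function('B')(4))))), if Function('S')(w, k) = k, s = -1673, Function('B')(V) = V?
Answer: -692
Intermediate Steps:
Function('Q')(y) = Add(-3, y)
Function('u')(J) = Add(Rational(-835, 2), Mul(Rational(1, 4), J)) (Function('u')(J) = Add(Rational(3, 4), Mul(Rational(1, 4), Add(J, -1673))) = Add(Rational(3, 4), Mul(Rational(1, 4), Add(-1673, J))) = Add(Rational(3, 4), Add(Rational(-1673, 4), Mul(Rational(1, 4), J))) = Add(Rational(-835, 2), Mul(Rational(1, 4), J)))
Add(Function('u')(-1094), Mul(-1, Function('S')(1668, Function('Q')(Function('B')(4))))) = Add(Add(Rational(-835, 2), Mul(Rational(1, 4), -1094)), Mul(-1, Add(-3, 4))) = Add(Add(Rational(-835, 2), Rational(-547, 2)), Mul(-1, 1)) = Add(-691, -1) = -692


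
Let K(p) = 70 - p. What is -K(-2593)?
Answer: -2663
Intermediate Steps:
-K(-2593) = -(70 - 1*(-2593)) = -(70 + 2593) = -1*2663 = -2663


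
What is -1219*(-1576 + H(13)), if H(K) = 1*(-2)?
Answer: 1923582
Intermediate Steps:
H(K) = -2
-1219*(-1576 + H(13)) = -1219*(-1576 - 2) = -1219*(-1578) = 1923582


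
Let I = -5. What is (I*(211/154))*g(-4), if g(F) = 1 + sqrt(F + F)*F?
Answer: -1055/154 + 4220*I*sqrt(2)/77 ≈ -6.8506 + 77.506*I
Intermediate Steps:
g(F) = 1 + sqrt(2)*F**(3/2) (g(F) = 1 + sqrt(2*F)*F = 1 + (sqrt(2)*sqrt(F))*F = 1 + sqrt(2)*F**(3/2))
(I*(211/154))*g(-4) = (-1055/154)*(1 + sqrt(2)*(-4)**(3/2)) = (-1055/154)*(1 + sqrt(2)*(-8*I)) = (-5*211/154)*(1 - 8*I*sqrt(2)) = -1055*(1 - 8*I*sqrt(2))/154 = -1055/154 + 4220*I*sqrt(2)/77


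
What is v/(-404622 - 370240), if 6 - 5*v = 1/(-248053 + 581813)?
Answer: -2002559/1293089705600 ≈ -1.5487e-6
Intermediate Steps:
v = 2002559/1668800 (v = 6/5 - 1/(5*(-248053 + 581813)) = 6/5 - 1/5/333760 = 6/5 - 1/5*1/333760 = 6/5 - 1/1668800 = 2002559/1668800 ≈ 1.2000)
v/(-404622 - 370240) = 2002559/(1668800*(-404622 - 370240)) = (2002559/1668800)/(-774862) = (2002559/1668800)*(-1/774862) = -2002559/1293089705600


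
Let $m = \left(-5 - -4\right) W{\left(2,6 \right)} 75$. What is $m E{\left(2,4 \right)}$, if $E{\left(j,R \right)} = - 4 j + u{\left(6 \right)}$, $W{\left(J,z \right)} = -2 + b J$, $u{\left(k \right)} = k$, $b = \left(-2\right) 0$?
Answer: $-300$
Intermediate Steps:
$b = 0$
$W{\left(J,z \right)} = -2$ ($W{\left(J,z \right)} = -2 + 0 J = -2 + 0 = -2$)
$E{\left(j,R \right)} = 6 - 4 j$ ($E{\left(j,R \right)} = - 4 j + 6 = 6 - 4 j$)
$m = 150$ ($m = \left(-5 - -4\right) \left(-2\right) 75 = \left(-5 + 4\right) \left(-2\right) 75 = \left(-1\right) \left(-2\right) 75 = 2 \cdot 75 = 150$)
$m E{\left(2,4 \right)} = 150 \left(6 - 8\right) = 150 \left(-2\right) = -300$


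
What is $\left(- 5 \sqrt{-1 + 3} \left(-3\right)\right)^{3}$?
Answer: $6750 \sqrt{2} \approx 9545.9$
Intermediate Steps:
$\left(- 5 \sqrt{-1 + 3} \left(-3\right)\right)^{3} = \left(- 5 \sqrt{2} \left(-3\right)\right)^{3} = \left(15 \sqrt{2}\right)^{3} = 6750 \sqrt{2}$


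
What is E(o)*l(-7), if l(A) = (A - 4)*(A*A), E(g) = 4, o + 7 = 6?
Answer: -2156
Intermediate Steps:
o = -1 (o = -7 + 6 = -1)
l(A) = A**2*(-4 + A) (l(A) = (-4 + A)*A**2 = A**2*(-4 + A))
E(o)*l(-7) = 4*((-7)**2*(-4 - 7)) = 4*(49*(-11)) = 4*(-539) = -2156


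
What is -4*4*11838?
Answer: -189408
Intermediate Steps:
-4*4*11838 = -16*11838 = -189408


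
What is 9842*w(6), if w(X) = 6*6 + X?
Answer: 413364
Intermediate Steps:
w(X) = 36 + X
9842*w(6) = 9842*(36 + 6) = 9842*42 = 413364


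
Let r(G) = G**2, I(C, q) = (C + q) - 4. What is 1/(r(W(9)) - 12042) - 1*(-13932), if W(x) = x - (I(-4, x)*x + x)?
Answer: 166640651/11961 ≈ 13932.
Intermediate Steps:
I(C, q) = -4 + C + q
W(x) = -x*(-8 + x) (W(x) = x - ((-4 - 4 + x)*x + x) = x - ((-8 + x)*x + x) = x - (x*(-8 + x) + x) = x - (x + x*(-8 + x)) = x + (-x - x*(-8 + x)) = -x*(-8 + x))
1/(r(W(9)) - 12042) - 1*(-13932) = 1/((9*(8 - 1*9))**2 - 12042) - 1*(-13932) = 1/((9*(8 - 9))**2 - 12042) + 13932 = 1/((9*(-1))**2 - 12042) + 13932 = 1/((-9)**2 - 12042) + 13932 = 1/(81 - 12042) + 13932 = 1/(-11961) + 13932 = -1/11961 + 13932 = 166640651/11961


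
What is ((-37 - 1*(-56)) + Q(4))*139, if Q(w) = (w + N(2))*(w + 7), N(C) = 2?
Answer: 11815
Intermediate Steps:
Q(w) = (2 + w)*(7 + w) (Q(w) = (w + 2)*(w + 7) = (2 + w)*(7 + w))
((-37 - 1*(-56)) + Q(4))*139 = ((-37 - 1*(-56)) + (14 + 4**2 + 9*4))*139 = ((-37 + 56) + (14 + 16 + 36))*139 = (19 + 66)*139 = 85*139 = 11815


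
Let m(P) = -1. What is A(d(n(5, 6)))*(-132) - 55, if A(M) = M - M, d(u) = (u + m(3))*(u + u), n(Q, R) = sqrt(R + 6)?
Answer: -55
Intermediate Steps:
n(Q, R) = sqrt(6 + R)
d(u) = 2*u*(-1 + u) (d(u) = (u - 1)*(u + u) = (-1 + u)*(2*u) = 2*u*(-1 + u))
A(M) = 0
A(d(n(5, 6)))*(-132) - 55 = 0*(-132) - 55 = 0 - 55 = -55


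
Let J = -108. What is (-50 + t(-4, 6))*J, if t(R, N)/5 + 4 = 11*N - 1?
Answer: -27540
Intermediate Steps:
t(R, N) = -25 + 55*N (t(R, N) = -20 + 5*(11*N - 1) = -20 + 5*(-1 + 11*N) = -20 + (-5 + 55*N) = -25 + 55*N)
(-50 + t(-4, 6))*J = (-50 + (-25 + 55*6))*(-108) = (-50 + (-25 + 330))*(-108) = (-50 + 305)*(-108) = 255*(-108) = -27540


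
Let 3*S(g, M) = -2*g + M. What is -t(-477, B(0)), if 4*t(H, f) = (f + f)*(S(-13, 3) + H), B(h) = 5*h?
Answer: 0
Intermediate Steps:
S(g, M) = -2*g/3 + M/3 (S(g, M) = (-2*g + M)/3 = (M - 2*g)/3 = -2*g/3 + M/3)
t(H, f) = f*(29/3 + H)/2 (t(H, f) = ((f + f)*((-2/3*(-13) + (1/3)*3) + H))/4 = ((2*f)*((26/3 + 1) + H))/4 = ((2*f)*(29/3 + H))/4 = (2*f*(29/3 + H))/4 = f*(29/3 + H)/2)
-t(-477, B(0)) = -5*0*(29 + 3*(-477))/6 = -0*(29 - 1431)/6 = -0*(-1402)/6 = -1*0 = 0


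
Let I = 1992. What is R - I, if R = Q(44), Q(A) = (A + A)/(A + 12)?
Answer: -13933/7 ≈ -1990.4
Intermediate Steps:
Q(A) = 2*A/(12 + A) (Q(A) = (2*A)/(12 + A) = 2*A/(12 + A))
R = 11/7 (R = 2*44/(12 + 44) = 2*44/56 = 2*44*(1/56) = 11/7 ≈ 1.5714)
R - I = 11/7 - 1*1992 = 11/7 - 1992 = -13933/7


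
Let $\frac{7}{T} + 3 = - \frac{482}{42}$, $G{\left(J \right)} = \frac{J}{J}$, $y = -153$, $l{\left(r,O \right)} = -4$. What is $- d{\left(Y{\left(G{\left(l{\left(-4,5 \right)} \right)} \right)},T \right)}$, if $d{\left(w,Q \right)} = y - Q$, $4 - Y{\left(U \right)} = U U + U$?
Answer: $\frac{46365}{304} \approx 152.52$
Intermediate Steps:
$G{\left(J \right)} = 1$
$T = - \frac{147}{304}$ ($T = \frac{7}{-3 - \frac{482}{42}} = \frac{7}{-3 - \frac{241}{21}} = \frac{7}{- \frac{304}{21}} = 7 \left(- \frac{21}{304}\right) = - \frac{147}{304} \approx -0.48355$)
$Y{\left(U \right)} = 4 - U - U^{2}$ ($Y{\left(U \right)} = 4 - \left(U U + U\right) = 4 - \left(U^{2} + U\right) = 4 - \left(U + U^{2}\right) = 4 - U - U^{2}$)
$d{\left(w,Q \right)} = -153 - Q$
$- d{\left(Y{\left(G{\left(l{\left(-4,5 \right)} \right)} \right)},T \right)} = - (-153 - - \frac{147}{304}) = - (-153 + \frac{147}{304}) = \left(-1\right) \left(- \frac{46365}{304}\right) = \frac{46365}{304}$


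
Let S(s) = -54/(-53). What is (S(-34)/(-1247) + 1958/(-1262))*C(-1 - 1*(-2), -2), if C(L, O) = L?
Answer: -64737163/41703421 ≈ -1.5523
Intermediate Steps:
S(s) = 54/53 (S(s) = -54*(-1/53) = 54/53)
(S(-34)/(-1247) + 1958/(-1262))*C(-1 - 1*(-2), -2) = ((54/53)/(-1247) + 1958/(-1262))*(-1 - 1*(-2)) = ((54/53)*(-1/1247) + 1958*(-1/1262))*(-1 + 2) = (-54/66091 - 979/631)*1 = -64737163/41703421*1 = -64737163/41703421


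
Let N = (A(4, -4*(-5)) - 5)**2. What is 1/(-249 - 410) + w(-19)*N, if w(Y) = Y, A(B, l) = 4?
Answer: -12522/659 ≈ -19.002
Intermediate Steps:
N = 1 (N = (4 - 5)**2 = (-1)**2 = 1)
1/(-249 - 410) + w(-19)*N = 1/(-249 - 410) - 19*1 = 1/(-659) - 19 = -1/659 - 19 = -12522/659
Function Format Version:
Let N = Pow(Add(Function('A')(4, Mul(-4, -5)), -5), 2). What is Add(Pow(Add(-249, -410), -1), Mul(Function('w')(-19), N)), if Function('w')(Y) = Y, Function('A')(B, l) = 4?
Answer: Rational(-12522, 659) ≈ -19.002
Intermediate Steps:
N = 1 (N = Pow(Add(4, -5), 2) = Pow(-1, 2) = 1)
Add(Pow(Add(-249, -410), -1), Mul(Function('w')(-19), N)) = Add(Pow(Add(-249, -410), -1), Mul(-19, 1)) = Add(Pow(-659, -1), -19) = Add(Rational(-1, 659), -19) = Rational(-12522, 659)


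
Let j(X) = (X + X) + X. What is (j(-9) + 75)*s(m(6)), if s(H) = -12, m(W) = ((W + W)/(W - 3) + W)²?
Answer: -576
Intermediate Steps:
m(W) = (W + 2*W/(-3 + W))² (m(W) = ((2*W)/(-3 + W) + W)² = (2*W/(-3 + W) + W)² = (W + 2*W/(-3 + W))²)
j(X) = 3*X (j(X) = 2*X + X = 3*X)
(j(-9) + 75)*s(m(6)) = (3*(-9) + 75)*(-12) = (-27 + 75)*(-12) = 48*(-12) = -576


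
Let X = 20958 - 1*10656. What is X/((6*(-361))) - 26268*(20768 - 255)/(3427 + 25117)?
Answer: -48642154943/2576096 ≈ -18882.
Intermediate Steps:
X = 10302 (X = 20958 - 10656 = 10302)
X/((6*(-361))) - 26268*(20768 - 255)/(3427 + 25117) = 10302/((6*(-361))) - 26268*(20768 - 255)/(3427 + 25117) = 10302/(-2166) - 26268/(28544/20513) = 10302*(-1/2166) - 26268/(28544*(1/20513)) = -1717/361 - 26268/28544/20513 = -1717/361 - 26268*20513/28544 = -1717/361 - 134708871/7136 = -48642154943/2576096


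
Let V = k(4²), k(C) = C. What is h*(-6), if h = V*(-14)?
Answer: 1344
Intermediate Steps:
V = 16 (V = 4² = 16)
h = -224 (h = 16*(-14) = -224)
h*(-6) = -224*(-6) = 1344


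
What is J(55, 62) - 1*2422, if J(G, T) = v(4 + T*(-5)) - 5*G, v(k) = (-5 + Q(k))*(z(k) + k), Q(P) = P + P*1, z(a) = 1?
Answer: 185488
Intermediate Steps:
Q(P) = 2*P (Q(P) = P + P = 2*P)
v(k) = (1 + k)*(-5 + 2*k) (v(k) = (-5 + 2*k)*(1 + k) = (1 + k)*(-5 + 2*k))
J(G, T) = -17 - 5*G + 2*(4 - 5*T)² + 15*T (J(G, T) = (-5 - 3*(4 + T*(-5)) + 2*(4 + T*(-5))²) - 5*G = (-5 - 3*(4 - 5*T) + 2*(4 - 5*T)²) - 5*G = (-5 + (-12 + 15*T) + 2*(4 - 5*T)²) - 5*G = (-17 + 2*(4 - 5*T)² + 15*T) - 5*G = -17 - 5*G + 2*(4 - 5*T)² + 15*T)
J(55, 62) - 1*2422 = (15 - 65*62 - 5*55 + 50*62²) - 1*2422 = (15 - 4030 - 275 + 50*3844) - 2422 = (15 - 4030 - 275 + 192200) - 2422 = 187910 - 2422 = 185488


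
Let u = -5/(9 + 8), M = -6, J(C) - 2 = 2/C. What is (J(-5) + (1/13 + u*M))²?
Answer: 14462809/1221025 ≈ 11.845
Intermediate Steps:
J(C) = 2 + 2/C
u = -5/17 ≈ -0.29412
(J(-5) + (1/13 + u*M))² = ((2 + 2/(-5)) + (1/13 - 5/17*(-6)))² = ((2 + 2*(-⅕)) + (1/13 + 30/17))² = ((2 - ⅖) + 407/221)² = (8/5 + 407/221)² = (3803/1105)² = 14462809/1221025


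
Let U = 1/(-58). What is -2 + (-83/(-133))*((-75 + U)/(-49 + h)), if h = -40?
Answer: -53261/36134 ≈ -1.4740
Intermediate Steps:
U = -1/58 ≈ -0.017241
-2 + (-83/(-133))*((-75 + U)/(-49 + h)) = -2 + (-83/(-133))*((-75 - 1/58)/(-49 - 40)) = -2 + (-83*(-1/133))*(-4351/58/(-89)) = -2 + 83*(-4351/58*(-1/89))/133 = -2 + (83/133)*(4351/5162) = -2 + 19007/36134 = -53261/36134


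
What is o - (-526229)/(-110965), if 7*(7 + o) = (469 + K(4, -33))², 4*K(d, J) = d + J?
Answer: 378401065477/12428080 ≈ 30447.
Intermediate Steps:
K(d, J) = J/4 + d/4 (K(d, J) = (d + J)/4 = (J + d)/4 = J/4 + d/4)
o = 3410625/112 (o = -7 + (469 + ((¼)*(-33) + (¼)*4))²/7 = -7 + (469 + (-33/4 + 1))²/7 = -7 + (469 - 29/4)²/7 = -7 + (1847/4)²/7 = -7 + (⅐)*(3411409/16) = -7 + 3411409/112 = 3410625/112 ≈ 30452.)
o - (-526229)/(-110965) = 3410625/112 - (-526229)/(-110965) = 3410625/112 - (-526229)*(-1)/110965 = 3410625/112 - 1*526229/110965 = 3410625/112 - 526229/110965 = 378401065477/12428080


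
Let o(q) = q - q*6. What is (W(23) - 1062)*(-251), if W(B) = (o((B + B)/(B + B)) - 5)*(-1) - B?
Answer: 269825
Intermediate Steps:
o(q) = -5*q (o(q) = q - 6*q = -5*q)
W(B) = 10 - B (W(B) = (-5*(B + B)/(B + B) - 5)*(-1) - B = (-5*2*B/(2*B) - 5)*(-1) - B = (-5*2*B*1/(2*B) - 5)*(-1) - B = (-5*1 - 5)*(-1) - B = (-5 - 5)*(-1) - B = -10*(-1) - B = 10 - B)
(W(23) - 1062)*(-251) = ((10 - 1*23) - 1062)*(-251) = ((10 - 23) - 1062)*(-251) = (-13 - 1062)*(-251) = -1075*(-251) = 269825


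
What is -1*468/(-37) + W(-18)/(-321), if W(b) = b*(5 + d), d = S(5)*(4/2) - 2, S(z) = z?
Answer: 52962/3959 ≈ 13.378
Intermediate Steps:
d = 8 (d = 5*(4/2) - 2 = 5*(4*(1/2)) - 2 = 5*2 - 2 = 10 - 2 = 8)
W(b) = 13*b (W(b) = b*(5 + 8) = b*13 = 13*b)
-1*468/(-37) + W(-18)/(-321) = -1*468/(-37) + (13*(-18))/(-321) = -468*(-1/37) - 234*(-1/321) = 468/37 + 78/107 = 52962/3959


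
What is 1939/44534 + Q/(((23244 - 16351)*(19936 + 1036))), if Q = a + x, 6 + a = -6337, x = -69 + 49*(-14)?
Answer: 714249311/16423048117 ≈ 0.043491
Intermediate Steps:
x = -755 (x = -69 - 686 = -755)
a = -6343 (a = -6 - 6337 = -6343)
Q = -7098 (Q = -6343 - 755 = -7098)
1939/44534 + Q/(((23244 - 16351)*(19936 + 1036))) = 1939/44534 - 7098*1/((19936 + 1036)*(23244 - 16351)) = 1939*(1/44534) - 7098/(6893*20972) = 277/6362 - 7098/144559996 = 277/6362 - 7098*1/144559996 = 277/6362 - 507/10325714 = 714249311/16423048117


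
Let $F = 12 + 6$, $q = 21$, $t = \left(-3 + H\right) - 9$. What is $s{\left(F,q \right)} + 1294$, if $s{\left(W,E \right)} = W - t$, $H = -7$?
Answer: $1331$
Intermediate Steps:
$t = -19$ ($t = \left(-3 - 7\right) - 9 = -10 - 9 = -19$)
$F = 18$
$s{\left(W,E \right)} = 19 + W$ ($s{\left(W,E \right)} = W - -19 = W + 19 = 19 + W$)
$s{\left(F,q \right)} + 1294 = \left(19 + 18\right) + 1294 = 37 + 1294 = 1331$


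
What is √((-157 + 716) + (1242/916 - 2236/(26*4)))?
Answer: √28258142/229 ≈ 23.213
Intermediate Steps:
√((-157 + 716) + (1242/916 - 2236/(26*4))) = √(559 + (1242*(1/916) - 2236/104)) = √(559 + (621/458 - 2236*1/104)) = √(559 + (621/458 - 43/2)) = √(559 - 4613/229) = √(123398/229) = √28258142/229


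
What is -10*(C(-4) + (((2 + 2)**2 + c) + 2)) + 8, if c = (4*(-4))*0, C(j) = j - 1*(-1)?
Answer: -142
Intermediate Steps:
C(j) = 1 + j (C(j) = j + 1 = 1 + j)
c = 0 (c = -16*0 = 0)
-10*(C(-4) + (((2 + 2)**2 + c) + 2)) + 8 = -10*((1 - 4) + (((2 + 2)**2 + 0) + 2)) + 8 = -10*(-3 + ((4**2 + 0) + 2)) + 8 = -10*(-3 + ((16 + 0) + 2)) + 8 = -10*(-3 + (16 + 2)) + 8 = -10*(-3 + 18) + 8 = -10*15 + 8 = -150 + 8 = -142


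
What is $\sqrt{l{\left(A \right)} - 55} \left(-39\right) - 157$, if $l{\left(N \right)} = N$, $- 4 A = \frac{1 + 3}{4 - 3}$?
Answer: $-157 - 78 i \sqrt{14} \approx -157.0 - 291.85 i$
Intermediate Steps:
$A = -1$ ($A = - \frac{\left(1 + 3\right) \frac{1}{4 - 3}}{4} = - \frac{4 \cdot 1^{-1}}{4} = - \frac{4 \cdot 1}{4} = \left(- \frac{1}{4}\right) 4 = -1$)
$\sqrt{l{\left(A \right)} - 55} \left(-39\right) - 157 = \sqrt{-1 - 55} \left(-39\right) - 157 = \sqrt{-56} \left(-39\right) - 157 = 2 i \sqrt{14} \left(-39\right) - 157 = - 78 i \sqrt{14} - 157 = -157 - 78 i \sqrt{14}$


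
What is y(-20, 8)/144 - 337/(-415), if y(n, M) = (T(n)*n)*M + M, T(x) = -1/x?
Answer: 337/415 ≈ 0.81205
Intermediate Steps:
y(n, M) = 0 (y(n, M) = ((-1/n)*n)*M + M = -M + M = 0)
y(-20, 8)/144 - 337/(-415) = 0/144 - 337/(-415) = 0*(1/144) - 337*(-1/415) = 0 + 337/415 = 337/415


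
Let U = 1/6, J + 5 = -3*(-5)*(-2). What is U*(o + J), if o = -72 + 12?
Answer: -95/6 ≈ -15.833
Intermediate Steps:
o = -60
J = -35 (J = -5 - 3*(-5)*(-2) = -5 + 15*(-2) = -5 - 30 = -35)
U = 1/6 ≈ 0.16667
U*(o + J) = (-60 - 35)/6 = (1/6)*(-95) = -95/6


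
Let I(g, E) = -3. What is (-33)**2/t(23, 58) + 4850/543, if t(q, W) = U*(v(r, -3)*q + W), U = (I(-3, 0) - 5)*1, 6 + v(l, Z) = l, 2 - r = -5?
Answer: 94499/13032 ≈ 7.2513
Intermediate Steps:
r = 7 (r = 2 - 1*(-5) = 2 + 5 = 7)
v(l, Z) = -6 + l
U = -8 (U = (-3 - 5)*1 = -8*1 = -8)
t(q, W) = -8*W - 8*q (t(q, W) = -8*((-6 + 7)*q + W) = -8*(1*q + W) = -8*(q + W) = -8*(W + q) = -8*W - 8*q)
(-33)**2/t(23, 58) + 4850/543 = (-33)**2/(-8*58 - 8*23) + 4850/543 = 1089/(-464 - 184) + 4850*(1/543) = 1089/(-648) + 4850/543 = 1089*(-1/648) + 4850/543 = -121/72 + 4850/543 = 94499/13032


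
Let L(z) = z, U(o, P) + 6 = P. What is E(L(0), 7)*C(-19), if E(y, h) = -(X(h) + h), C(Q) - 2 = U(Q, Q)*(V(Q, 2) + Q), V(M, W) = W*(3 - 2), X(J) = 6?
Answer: -5551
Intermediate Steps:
U(o, P) = -6 + P
V(M, W) = W (V(M, W) = W*1 = W)
C(Q) = 2 + (-6 + Q)*(2 + Q)
E(y, h) = -6 - h (E(y, h) = -(6 + h) = -6 - h)
E(L(0), 7)*C(-19) = (-6 - 1*7)*(-10 + (-19)² - 4*(-19)) = (-6 - 7)*(-10 + 361 + 76) = -13*427 = -5551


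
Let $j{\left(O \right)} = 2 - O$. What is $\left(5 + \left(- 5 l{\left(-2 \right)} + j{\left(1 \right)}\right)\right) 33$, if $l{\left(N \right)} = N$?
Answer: $528$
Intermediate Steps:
$\left(5 + \left(- 5 l{\left(-2 \right)} + j{\left(1 \right)}\right)\right) 33 = \left(5 + \left(\left(-5\right) \left(-2\right) + \left(2 - 1\right)\right)\right) 33 = \left(5 + \left(10 + \left(2 - 1\right)\right)\right) 33 = \left(5 + \left(10 + 1\right)\right) 33 = \left(5 + 11\right) 33 = 16 \cdot 33 = 528$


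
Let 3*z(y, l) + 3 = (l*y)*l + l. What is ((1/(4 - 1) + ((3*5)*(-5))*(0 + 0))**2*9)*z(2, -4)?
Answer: 25/3 ≈ 8.3333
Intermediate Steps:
z(y, l) = -1 + l/3 + y*l**2/3 (z(y, l) = -1 + ((l*y)*l + l)/3 = -1 + (y*l**2 + l)/3 = -1 + (l + y*l**2)/3 = -1 + (l/3 + y*l**2/3) = -1 + l/3 + y*l**2/3)
((1/(4 - 1) + ((3*5)*(-5))*(0 + 0))**2*9)*z(2, -4) = ((1/(4 - 1) + ((3*5)*(-5))*(0 + 0))**2*9)*(-1 + (1/3)*(-4) + (1/3)*2*(-4)**2) = ((1/3 + (15*(-5))*0)**2*9)*(-1 - 4/3 + (1/3)*2*16) = ((1/3 - 75*0)**2*9)*(-1 - 4/3 + 32/3) = ((1/3 + 0)**2*9)*(25/3) = ((1/3)**2*9)*(25/3) = ((1/9)*9)*(25/3) = 1*(25/3) = 25/3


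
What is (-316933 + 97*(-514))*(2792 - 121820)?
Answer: 43658399148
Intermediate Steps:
(-316933 + 97*(-514))*(2792 - 121820) = (-316933 - 49858)*(-119028) = -366791*(-119028) = 43658399148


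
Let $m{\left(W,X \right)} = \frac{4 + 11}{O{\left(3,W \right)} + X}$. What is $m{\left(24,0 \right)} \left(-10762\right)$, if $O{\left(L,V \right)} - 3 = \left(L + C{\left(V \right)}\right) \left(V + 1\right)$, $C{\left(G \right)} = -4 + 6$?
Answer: $- \frac{80715}{64} \approx -1261.2$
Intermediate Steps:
$C{\left(G \right)} = 2$
$O{\left(L,V \right)} = 3 + \left(1 + V\right) \left(2 + L\right)$ ($O{\left(L,V \right)} = 3 + \left(L + 2\right) \left(V + 1\right) = 3 + \left(2 + L\right) \left(1 + V\right) = 3 + \left(1 + V\right) \left(2 + L\right)$)
$m{\left(W,X \right)} = \frac{15}{8 + X + 5 W}$ ($m{\left(W,X \right)} = \frac{4 + 11}{\left(5 + 3 + 2 W + 3 W\right) + X} = \frac{15}{\left(8 + 5 W\right) + X} = \frac{15}{8 + X + 5 W}$)
$m{\left(24,0 \right)} \left(-10762\right) = \frac{15}{8 + 0 + 5 \cdot 24} \left(-10762\right) = \frac{15}{8 + 0 + 120} \left(-10762\right) = \frac{15}{128} \left(-10762\right) = - \frac{80715}{64}$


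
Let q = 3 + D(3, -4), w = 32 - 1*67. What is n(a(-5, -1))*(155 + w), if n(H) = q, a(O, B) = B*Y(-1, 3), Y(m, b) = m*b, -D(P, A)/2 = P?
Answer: -360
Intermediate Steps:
D(P, A) = -2*P
w = -35 (w = 32 - 67 = -35)
Y(m, b) = b*m
q = -3 (q = 3 - 2*3 = 3 - 6 = -3)
a(O, B) = -3*B (a(O, B) = B*(3*(-1)) = B*(-3) = -3*B)
n(H) = -3
n(a(-5, -1))*(155 + w) = -3*(155 - 35) = -3*120 = -360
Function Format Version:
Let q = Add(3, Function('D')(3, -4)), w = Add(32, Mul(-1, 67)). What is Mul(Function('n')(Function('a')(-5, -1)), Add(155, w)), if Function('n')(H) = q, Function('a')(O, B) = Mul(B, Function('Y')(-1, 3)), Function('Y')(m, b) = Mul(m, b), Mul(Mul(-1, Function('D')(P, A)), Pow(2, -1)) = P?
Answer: -360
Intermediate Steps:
Function('D')(P, A) = Mul(-2, P)
w = -35 (w = Add(32, -67) = -35)
Function('Y')(m, b) = Mul(b, m)
q = -3 (q = Add(3, Mul(-2, 3)) = Add(3, -6) = -3)
Function('a')(O, B) = Mul(-3, B) (Function('a')(O, B) = Mul(B, Mul(3, -1)) = Mul(B, -3) = Mul(-3, B))
Function('n')(H) = -3
Mul(Function('n')(Function('a')(-5, -1)), Add(155, w)) = Mul(-3, Add(155, -35)) = Mul(-3, 120) = -360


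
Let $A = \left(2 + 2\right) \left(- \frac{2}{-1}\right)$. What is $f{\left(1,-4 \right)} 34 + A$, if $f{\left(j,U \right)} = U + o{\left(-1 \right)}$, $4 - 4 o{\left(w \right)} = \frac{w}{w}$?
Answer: $- \frac{205}{2} \approx -102.5$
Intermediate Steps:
$o{\left(w \right)} = \frac{3}{4}$ ($o{\left(w \right)} = 1 - \frac{w \frac{1}{w}}{4} = 1 - \frac{1}{4} = \frac{3}{4}$)
$f{\left(j,U \right)} = \frac{3}{4} + U$ ($f{\left(j,U \right)} = U + \frac{3}{4} = \frac{3}{4} + U$)
$A = 8$ ($A = 4 \left(\left(-2\right) \left(-1\right)\right) = 4 \cdot 2 = 8$)
$f{\left(1,-4 \right)} 34 + A = \left(\frac{3}{4} - 4\right) 34 + 8 = \left(- \frac{13}{4}\right) 34 + 8 = - \frac{221}{2} + 8 = - \frac{205}{2}$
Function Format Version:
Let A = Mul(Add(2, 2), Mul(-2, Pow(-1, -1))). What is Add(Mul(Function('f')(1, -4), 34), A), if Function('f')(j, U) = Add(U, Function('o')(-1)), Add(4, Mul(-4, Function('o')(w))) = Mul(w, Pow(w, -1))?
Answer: Rational(-205, 2) ≈ -102.50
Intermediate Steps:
Function('o')(w) = Rational(3, 4) (Function('o')(w) = Add(1, Mul(Rational(-1, 4), Mul(w, Pow(w, -1)))) = Add(1, Mul(Rational(-1, 4), 1)) = Add(1, Rational(-1, 4)) = Rational(3, 4))
Function('f')(j, U) = Add(Rational(3, 4), U) (Function('f')(j, U) = Add(U, Rational(3, 4)) = Add(Rational(3, 4), U))
A = 8 (A = Mul(4, Mul(-2, -1)) = Mul(4, 2) = 8)
Add(Mul(Function('f')(1, -4), 34), A) = Add(Mul(Add(Rational(3, 4), -4), 34), 8) = Add(Mul(Rational(-13, 4), 34), 8) = Add(Rational(-221, 2), 8) = Rational(-205, 2)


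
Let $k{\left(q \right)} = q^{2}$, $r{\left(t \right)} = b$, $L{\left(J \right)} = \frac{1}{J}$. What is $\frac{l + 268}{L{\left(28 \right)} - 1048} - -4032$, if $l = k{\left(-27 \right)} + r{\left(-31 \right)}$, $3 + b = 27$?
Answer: $\frac{118282388}{29343} \approx 4031.0$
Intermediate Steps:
$b = 24$ ($b = -3 + 27 = 24$)
$r{\left(t \right)} = 24$
$l = 753$ ($l = \left(-27\right)^{2} + 24 = 729 + 24 = 753$)
$\frac{l + 268}{L{\left(28 \right)} - 1048} - -4032 = \frac{753 + 268}{\frac{1}{28} - 1048} - -4032 = \frac{1021}{\frac{1}{28} - 1048} + 4032 = \frac{1021}{- \frac{29343}{28}} + 4032 = 1021 \left(- \frac{28}{29343}\right) + 4032 = - \frac{28588}{29343} + 4032 = \frac{118282388}{29343}$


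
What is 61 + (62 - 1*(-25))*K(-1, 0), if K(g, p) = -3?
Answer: -200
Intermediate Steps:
61 + (62 - 1*(-25))*K(-1, 0) = 61 + (62 - 1*(-25))*(-3) = 61 + (62 + 25)*(-3) = 61 + 87*(-3) = 61 - 261 = -200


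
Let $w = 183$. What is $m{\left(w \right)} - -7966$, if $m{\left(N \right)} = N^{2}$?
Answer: $41455$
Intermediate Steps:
$m{\left(w \right)} - -7966 = 183^{2} - -7966 = 33489 + 7966 = 41455$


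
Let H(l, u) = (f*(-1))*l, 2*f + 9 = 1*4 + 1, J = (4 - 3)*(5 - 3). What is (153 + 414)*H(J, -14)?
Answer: 2268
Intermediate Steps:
J = 2 (J = 1*2 = 2)
f = -2 (f = -9/2 + (1*4 + 1)/2 = -9/2 + (4 + 1)/2 = -9/2 + (½)*5 = -9/2 + 5/2 = -2)
H(l, u) = 2*l (H(l, u) = (-2*(-1))*l = 2*l)
(153 + 414)*H(J, -14) = (153 + 414)*(2*2) = 567*4 = 2268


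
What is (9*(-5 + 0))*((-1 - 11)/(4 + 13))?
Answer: 540/17 ≈ 31.765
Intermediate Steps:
(9*(-5 + 0))*((-1 - 11)/(4 + 13)) = (9*(-5))*(-12/17) = -(-540)/17 = -45*(-12/17) = 540/17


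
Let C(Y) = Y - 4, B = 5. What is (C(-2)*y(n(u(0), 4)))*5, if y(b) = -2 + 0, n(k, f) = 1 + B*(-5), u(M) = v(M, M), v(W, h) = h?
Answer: 60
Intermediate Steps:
u(M) = M
n(k, f) = -24 (n(k, f) = 1 + 5*(-5) = 1 - 25 = -24)
C(Y) = -4 + Y
y(b) = -2
(C(-2)*y(n(u(0), 4)))*5 = ((-4 - 2)*(-2))*5 = -6*(-2)*5 = 12*5 = 60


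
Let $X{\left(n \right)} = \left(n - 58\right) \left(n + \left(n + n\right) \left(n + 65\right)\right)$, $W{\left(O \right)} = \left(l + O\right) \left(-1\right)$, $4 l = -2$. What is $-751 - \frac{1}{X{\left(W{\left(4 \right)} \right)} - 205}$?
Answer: $- \frac{19890987}{26486} \approx -751.0$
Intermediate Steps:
$l = - \frac{1}{2}$ ($l = \frac{1}{4} \left(-2\right) = - \frac{1}{2} \approx -0.5$)
$W{\left(O \right)} = \frac{1}{2} - O$ ($W{\left(O \right)} = \left(- \frac{1}{2} + O\right) \left(-1\right) = \frac{1}{2} - O$)
$X{\left(n \right)} = \left(-58 + n\right) \left(n + 2 n \left(65 + n\right)\right)$
$-751 - \frac{1}{X{\left(W{\left(4 \right)} \right)} - 205} = -751 - \frac{1}{\left(\frac{1}{2} - 4\right) \left(-7598 + 2 \left(\frac{1}{2} - 4\right)^{2} + 15 \left(\frac{1}{2} - 4\right)\right) - 205} = -751 - \frac{1}{- \frac{7 \left(-7598 + 2 \left(- \frac{7}{2}\right)^{2} + 15 \left(- \frac{7}{2}\right)\right)}{2} - 205} = -751 - \frac{1}{- \frac{7 \left(-7598 + 2 \cdot \frac{49}{4} - \frac{105}{2}\right)}{2} - 205} = -751 - \frac{1}{- \frac{7 \left(-7598 + \frac{49}{2} - \frac{105}{2}\right)}{2} - 205} = -751 - \frac{1}{\left(- \frac{7}{2}\right) \left(-7626\right) - 205} = -751 - \frac{1}{26691 - 205} = -751 - \frac{1}{26486} = - \frac{19890987}{26486}$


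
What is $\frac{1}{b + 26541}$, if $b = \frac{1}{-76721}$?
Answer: $\frac{76721}{2036252060} \approx 3.7678 \cdot 10^{-5}$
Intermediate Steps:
$b = - \frac{1}{76721} \approx -1.3034 \cdot 10^{-5}$
$\frac{1}{b + 26541} = \frac{1}{- \frac{1}{76721} + 26541} = \frac{1}{\frac{2036252060}{76721}} = \frac{76721}{2036252060}$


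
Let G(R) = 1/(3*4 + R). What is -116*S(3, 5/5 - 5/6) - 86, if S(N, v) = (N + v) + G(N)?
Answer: -6916/15 ≈ -461.07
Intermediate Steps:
G(R) = 1/(12 + R)
S(N, v) = N + v + 1/(12 + N) (S(N, v) = (N + v) + 1/(12 + N) = N + v + 1/(12 + N))
-116*S(3, 5/5 - 5/6) - 86 = -116*(1 + (12 + 3)*(3 + (5/5 - 5/6)))/(12 + 3) - 86 = -116*(1 + 15*(3 + (5*(1/5) - 5*1/6)))/15 - 86 = -116*(1 + 15*(3 + (1 - 5/6)))/15 - 86 = -116*(1 + 15*(3 + 1/6))/15 - 86 = -116*(1 + 15*(19/6))/15 - 86 = -116*(1 + 95/2)/15 - 86 = -116*97/(15*2) - 86 = -116*97/30 - 86 = -5626/15 - 86 = -6916/15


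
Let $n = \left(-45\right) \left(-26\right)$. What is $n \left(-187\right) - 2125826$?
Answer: $-2344616$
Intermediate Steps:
$n = 1170$
$n \left(-187\right) - 2125826 = 1170 \left(-187\right) - 2125826 = -218790 - 2125826 = -2344616$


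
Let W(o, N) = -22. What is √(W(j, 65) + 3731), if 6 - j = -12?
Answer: √3709 ≈ 60.902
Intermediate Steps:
j = 18 (j = 6 - 1*(-12) = 6 + 12 = 18)
√(W(j, 65) + 3731) = √(-22 + 3731) = √3709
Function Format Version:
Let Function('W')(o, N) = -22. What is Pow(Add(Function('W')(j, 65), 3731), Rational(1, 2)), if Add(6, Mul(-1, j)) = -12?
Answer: Pow(3709, Rational(1, 2)) ≈ 60.902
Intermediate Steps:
j = 18 (j = Add(6, Mul(-1, -12)) = Add(6, 12) = 18)
Pow(Add(Function('W')(j, 65), 3731), Rational(1, 2)) = Pow(Add(-22, 3731), Rational(1, 2)) = Pow(3709, Rational(1, 2))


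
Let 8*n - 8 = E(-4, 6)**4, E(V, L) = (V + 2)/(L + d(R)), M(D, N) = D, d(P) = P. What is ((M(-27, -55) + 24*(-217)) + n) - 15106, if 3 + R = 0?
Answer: -1647538/81 ≈ -20340.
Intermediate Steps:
R = -3 (R = -3 + 0 = -3)
E(V, L) = (2 + V)/(-3 + L) (E(V, L) = (V + 2)/(L - 3) = (2 + V)/(-3 + L))
n = 83/81 (n = 1 + ((2 - 4)/(-3 + 6))**4/8 = 1 + (-2/3)**4/8 = 1 + (1/8)*(16/81) = 1 + 2/81 = 83/81 ≈ 1.0247)
((M(-27, -55) + 24*(-217)) + n) - 15106 = ((-27 + 24*(-217)) + 83/81) - 15106 = ((-27 - 5208) + 83/81) - 15106 = (-5235 + 83/81) - 15106 = -423952/81 - 15106 = -1647538/81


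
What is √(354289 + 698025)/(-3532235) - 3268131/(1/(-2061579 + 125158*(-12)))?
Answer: 11645903115225 - √1052314/3532235 ≈ 1.1646e+13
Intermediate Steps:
√(354289 + 698025)/(-3532235) - 3268131/(1/(-2061579 + 125158*(-12))) = √1052314*(-1/3532235) - 3268131/(1/(-2061579 - 1501896)) = -√1052314/3532235 - 3268131/(1/(-3563475)) = -√1052314/3532235 - 3268131/(-1/3563475) = -√1052314/3532235 - 3268131*(-3563475) = -√1052314/3532235 + 11645903115225 = 11645903115225 - √1052314/3532235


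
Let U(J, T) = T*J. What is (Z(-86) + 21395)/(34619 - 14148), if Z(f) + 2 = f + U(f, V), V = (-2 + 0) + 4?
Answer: 21135/20471 ≈ 1.0324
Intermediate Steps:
V = 2 (V = -2 + 4 = 2)
U(J, T) = J*T
Z(f) = -2 + 3*f (Z(f) = -2 + (f + f*2) = -2 + (f + 2*f) = -2 + 3*f)
(Z(-86) + 21395)/(34619 - 14148) = ((-2 + 3*(-86)) + 21395)/(34619 - 14148) = ((-2 - 258) + 21395)/20471 = (-260 + 21395)*(1/20471) = 21135*(1/20471) = 21135/20471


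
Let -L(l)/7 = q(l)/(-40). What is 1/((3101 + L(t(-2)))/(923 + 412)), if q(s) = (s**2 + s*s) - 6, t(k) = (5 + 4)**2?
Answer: 13350/53963 ≈ 0.24739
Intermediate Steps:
t(k) = 81 (t(k) = 9**2 = 81)
q(s) = -6 + 2*s**2 (q(s) = (s**2 + s**2) - 6 = 2*s**2 - 6 = -6 + 2*s**2)
L(l) = -21/20 + 7*l**2/20 (L(l) = -7*(-6 + 2*l**2)/(-40) = -7*(-6 + 2*l**2)*(-1)/40 = -7*(3/20 - l**2/20) = -21/20 + 7*l**2/20)
1/((3101 + L(t(-2)))/(923 + 412)) = 1/((3101 + (-21/20 + (7/20)*81**2))/(923 + 412)) = 1/((3101 + (-21/20 + (7/20)*6561))/1335) = 1/((3101 + (-21/20 + 45927/20))*(1/1335)) = 1/((3101 + 22953/10)*(1/1335)) = 1/((53963/10)*(1/1335)) = 1/(53963/13350) = 13350/53963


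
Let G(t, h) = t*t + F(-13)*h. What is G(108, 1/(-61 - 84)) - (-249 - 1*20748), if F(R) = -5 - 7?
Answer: 4735857/145 ≈ 32661.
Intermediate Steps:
F(R) = -12
G(t, h) = t**2 - 12*h (G(t, h) = t*t - 12*h = t**2 - 12*h)
G(108, 1/(-61 - 84)) - (-249 - 1*20748) = (108**2 - 12/(-61 - 84)) - (-249 - 1*20748) = (11664 - 12/(-145)) - (-249 - 20748) = (11664 - 12*(-1/145)) - 1*(-20997) = (11664 + 12/145) + 20997 = 1691292/145 + 20997 = 4735857/145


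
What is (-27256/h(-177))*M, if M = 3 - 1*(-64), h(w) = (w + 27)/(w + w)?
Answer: -107742968/25 ≈ -4.3097e+6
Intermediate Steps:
h(w) = (27 + w)/(2*w) (h(w) = (27 + w)/((2*w)) = (27 + w)*(1/(2*w)) = (27 + w)/(2*w))
M = 67 (M = 3 + 64 = 67)
(-27256/h(-177))*M = -27256*(-354/(27 - 177))*67 = -27256/((1/2)*(-1/177)*(-150))*67 = -27256/25/59*67 = -27256*59/25*67 = -1608104/25*67 = -107742968/25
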